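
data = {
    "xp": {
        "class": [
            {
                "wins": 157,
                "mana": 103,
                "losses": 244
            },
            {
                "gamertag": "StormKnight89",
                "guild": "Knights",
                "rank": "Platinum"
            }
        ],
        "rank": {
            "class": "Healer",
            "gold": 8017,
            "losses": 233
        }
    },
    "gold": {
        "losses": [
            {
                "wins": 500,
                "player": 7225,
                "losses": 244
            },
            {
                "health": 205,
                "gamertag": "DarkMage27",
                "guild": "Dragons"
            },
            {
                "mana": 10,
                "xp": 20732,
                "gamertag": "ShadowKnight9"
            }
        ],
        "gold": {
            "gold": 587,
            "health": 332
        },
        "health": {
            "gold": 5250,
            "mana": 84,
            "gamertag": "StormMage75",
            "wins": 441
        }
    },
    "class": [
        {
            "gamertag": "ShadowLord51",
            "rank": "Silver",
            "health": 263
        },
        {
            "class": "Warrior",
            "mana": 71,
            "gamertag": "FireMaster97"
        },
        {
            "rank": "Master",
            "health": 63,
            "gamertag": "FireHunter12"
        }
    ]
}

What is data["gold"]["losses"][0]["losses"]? 244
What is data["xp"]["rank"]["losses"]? 233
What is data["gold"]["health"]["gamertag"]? "StormMage75"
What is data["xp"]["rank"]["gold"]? 8017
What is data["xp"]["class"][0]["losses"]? 244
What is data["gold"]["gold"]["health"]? 332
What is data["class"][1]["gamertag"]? "FireMaster97"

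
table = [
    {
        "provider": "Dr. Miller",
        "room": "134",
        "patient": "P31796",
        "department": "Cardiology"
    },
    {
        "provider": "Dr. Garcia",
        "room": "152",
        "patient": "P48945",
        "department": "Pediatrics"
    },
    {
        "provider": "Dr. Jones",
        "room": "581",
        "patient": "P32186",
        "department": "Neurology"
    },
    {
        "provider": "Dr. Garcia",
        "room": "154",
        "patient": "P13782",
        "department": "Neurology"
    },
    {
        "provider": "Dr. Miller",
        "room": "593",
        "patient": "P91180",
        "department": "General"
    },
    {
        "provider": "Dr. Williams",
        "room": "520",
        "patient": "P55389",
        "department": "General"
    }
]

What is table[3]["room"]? "154"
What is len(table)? 6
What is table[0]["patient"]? "P31796"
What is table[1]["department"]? "Pediatrics"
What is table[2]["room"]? "581"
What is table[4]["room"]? "593"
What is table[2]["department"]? "Neurology"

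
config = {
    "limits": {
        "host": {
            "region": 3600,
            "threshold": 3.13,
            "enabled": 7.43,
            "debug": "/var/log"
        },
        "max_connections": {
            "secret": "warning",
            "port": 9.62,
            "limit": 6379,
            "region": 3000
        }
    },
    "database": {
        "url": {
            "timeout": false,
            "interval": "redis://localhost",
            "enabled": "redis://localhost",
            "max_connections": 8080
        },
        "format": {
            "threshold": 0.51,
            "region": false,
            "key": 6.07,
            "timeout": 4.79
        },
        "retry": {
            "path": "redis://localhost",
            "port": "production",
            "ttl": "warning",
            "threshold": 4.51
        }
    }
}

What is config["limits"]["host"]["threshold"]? 3.13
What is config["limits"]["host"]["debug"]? "/var/log"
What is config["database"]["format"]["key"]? 6.07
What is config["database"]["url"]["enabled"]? "redis://localhost"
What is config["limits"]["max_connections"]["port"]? 9.62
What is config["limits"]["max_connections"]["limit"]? 6379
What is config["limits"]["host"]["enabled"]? 7.43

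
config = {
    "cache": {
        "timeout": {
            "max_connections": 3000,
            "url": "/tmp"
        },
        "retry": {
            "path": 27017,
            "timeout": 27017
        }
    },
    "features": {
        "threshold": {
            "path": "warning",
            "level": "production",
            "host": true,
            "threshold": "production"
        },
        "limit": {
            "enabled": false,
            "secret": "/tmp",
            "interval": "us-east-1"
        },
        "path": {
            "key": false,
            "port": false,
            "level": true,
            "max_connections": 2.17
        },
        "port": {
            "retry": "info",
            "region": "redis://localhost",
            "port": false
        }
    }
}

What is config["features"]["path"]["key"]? False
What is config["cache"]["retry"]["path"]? 27017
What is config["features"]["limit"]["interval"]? "us-east-1"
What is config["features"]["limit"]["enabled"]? False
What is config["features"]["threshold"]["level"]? "production"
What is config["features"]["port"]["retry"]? "info"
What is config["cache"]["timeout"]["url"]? "/tmp"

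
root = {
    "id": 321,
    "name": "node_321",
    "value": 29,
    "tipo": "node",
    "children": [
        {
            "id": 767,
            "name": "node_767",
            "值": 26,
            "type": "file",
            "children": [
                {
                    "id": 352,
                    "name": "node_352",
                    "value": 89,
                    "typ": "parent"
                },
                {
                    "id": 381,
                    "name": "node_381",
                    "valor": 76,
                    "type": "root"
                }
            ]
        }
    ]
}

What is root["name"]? "node_321"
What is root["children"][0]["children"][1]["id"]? 381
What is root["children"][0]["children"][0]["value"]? 89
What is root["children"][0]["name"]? "node_767"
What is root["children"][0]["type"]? "file"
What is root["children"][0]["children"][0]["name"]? "node_352"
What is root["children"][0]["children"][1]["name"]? "node_381"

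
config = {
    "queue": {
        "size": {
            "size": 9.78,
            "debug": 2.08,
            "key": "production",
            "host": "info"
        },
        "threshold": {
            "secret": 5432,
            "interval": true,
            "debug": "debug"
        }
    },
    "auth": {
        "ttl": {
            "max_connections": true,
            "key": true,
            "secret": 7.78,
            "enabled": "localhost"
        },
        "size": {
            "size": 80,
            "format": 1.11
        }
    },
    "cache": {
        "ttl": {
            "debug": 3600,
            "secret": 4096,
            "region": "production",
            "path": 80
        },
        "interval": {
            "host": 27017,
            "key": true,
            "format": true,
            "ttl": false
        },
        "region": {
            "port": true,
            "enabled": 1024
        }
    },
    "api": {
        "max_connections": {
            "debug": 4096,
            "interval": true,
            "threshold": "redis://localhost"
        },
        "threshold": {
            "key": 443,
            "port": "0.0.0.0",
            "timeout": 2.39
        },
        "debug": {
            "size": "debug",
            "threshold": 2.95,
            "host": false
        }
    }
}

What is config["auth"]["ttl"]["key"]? True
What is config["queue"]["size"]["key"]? "production"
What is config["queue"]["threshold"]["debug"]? "debug"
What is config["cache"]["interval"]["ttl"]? False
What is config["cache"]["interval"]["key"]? True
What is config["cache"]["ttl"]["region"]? "production"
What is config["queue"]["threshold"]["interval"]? True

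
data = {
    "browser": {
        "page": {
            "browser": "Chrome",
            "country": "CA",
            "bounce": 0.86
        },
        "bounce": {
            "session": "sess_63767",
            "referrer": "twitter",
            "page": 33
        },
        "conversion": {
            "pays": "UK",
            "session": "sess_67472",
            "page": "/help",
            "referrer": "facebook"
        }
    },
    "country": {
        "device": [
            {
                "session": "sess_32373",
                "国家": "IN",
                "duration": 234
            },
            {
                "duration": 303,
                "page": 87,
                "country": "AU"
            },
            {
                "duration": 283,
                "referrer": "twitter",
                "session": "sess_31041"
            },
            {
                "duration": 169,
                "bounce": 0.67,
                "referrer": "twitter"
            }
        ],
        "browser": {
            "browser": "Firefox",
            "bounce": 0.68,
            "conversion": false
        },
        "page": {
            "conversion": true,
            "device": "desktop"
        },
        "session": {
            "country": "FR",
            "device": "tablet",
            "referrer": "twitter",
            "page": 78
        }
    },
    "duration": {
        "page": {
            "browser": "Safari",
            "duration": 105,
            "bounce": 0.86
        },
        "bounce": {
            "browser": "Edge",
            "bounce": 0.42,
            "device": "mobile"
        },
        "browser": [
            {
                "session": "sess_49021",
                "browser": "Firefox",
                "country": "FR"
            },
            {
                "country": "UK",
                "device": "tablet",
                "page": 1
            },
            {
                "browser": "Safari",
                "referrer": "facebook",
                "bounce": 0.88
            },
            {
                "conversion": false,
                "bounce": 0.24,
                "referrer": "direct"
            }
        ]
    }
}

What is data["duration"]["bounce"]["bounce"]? 0.42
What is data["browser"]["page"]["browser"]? "Chrome"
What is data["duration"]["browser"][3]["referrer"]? "direct"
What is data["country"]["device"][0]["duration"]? 234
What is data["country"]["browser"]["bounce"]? 0.68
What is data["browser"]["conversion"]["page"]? "/help"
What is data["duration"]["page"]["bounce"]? 0.86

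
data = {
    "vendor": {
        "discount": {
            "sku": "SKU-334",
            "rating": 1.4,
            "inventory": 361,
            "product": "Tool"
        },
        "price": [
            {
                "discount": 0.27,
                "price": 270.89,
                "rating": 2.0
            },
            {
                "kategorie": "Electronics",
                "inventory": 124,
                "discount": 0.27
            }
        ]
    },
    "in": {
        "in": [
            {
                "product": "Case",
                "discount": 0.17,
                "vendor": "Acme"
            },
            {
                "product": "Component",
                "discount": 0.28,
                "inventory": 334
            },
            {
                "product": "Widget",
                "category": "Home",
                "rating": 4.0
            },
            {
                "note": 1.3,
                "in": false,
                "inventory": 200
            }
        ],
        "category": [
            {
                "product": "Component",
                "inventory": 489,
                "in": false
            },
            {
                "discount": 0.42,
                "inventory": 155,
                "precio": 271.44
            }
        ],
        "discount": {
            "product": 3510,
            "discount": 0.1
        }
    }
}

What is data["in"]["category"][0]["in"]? False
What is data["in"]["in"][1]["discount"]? 0.28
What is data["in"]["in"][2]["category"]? "Home"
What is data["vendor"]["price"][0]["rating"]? 2.0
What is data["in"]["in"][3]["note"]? 1.3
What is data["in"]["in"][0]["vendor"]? "Acme"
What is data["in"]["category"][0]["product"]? "Component"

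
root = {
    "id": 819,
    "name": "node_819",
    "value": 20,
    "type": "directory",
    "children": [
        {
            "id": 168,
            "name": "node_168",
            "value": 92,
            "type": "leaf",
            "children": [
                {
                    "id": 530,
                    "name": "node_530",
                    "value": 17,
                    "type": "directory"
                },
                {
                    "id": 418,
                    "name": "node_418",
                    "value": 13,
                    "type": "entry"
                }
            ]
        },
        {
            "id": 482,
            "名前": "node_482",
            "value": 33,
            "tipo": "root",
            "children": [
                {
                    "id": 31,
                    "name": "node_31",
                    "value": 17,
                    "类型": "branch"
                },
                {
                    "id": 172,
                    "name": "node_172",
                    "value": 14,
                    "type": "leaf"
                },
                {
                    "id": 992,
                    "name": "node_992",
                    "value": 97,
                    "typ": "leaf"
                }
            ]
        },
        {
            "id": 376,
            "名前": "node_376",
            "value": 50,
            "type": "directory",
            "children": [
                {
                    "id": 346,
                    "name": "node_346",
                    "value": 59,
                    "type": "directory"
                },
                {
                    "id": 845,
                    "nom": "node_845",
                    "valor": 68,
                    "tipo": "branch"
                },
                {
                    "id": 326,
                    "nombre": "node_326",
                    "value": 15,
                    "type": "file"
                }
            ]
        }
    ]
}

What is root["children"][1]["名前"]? "node_482"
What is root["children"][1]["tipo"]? "root"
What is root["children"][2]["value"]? 50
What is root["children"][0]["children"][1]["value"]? 13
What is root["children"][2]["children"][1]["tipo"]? "branch"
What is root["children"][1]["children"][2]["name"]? "node_992"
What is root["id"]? 819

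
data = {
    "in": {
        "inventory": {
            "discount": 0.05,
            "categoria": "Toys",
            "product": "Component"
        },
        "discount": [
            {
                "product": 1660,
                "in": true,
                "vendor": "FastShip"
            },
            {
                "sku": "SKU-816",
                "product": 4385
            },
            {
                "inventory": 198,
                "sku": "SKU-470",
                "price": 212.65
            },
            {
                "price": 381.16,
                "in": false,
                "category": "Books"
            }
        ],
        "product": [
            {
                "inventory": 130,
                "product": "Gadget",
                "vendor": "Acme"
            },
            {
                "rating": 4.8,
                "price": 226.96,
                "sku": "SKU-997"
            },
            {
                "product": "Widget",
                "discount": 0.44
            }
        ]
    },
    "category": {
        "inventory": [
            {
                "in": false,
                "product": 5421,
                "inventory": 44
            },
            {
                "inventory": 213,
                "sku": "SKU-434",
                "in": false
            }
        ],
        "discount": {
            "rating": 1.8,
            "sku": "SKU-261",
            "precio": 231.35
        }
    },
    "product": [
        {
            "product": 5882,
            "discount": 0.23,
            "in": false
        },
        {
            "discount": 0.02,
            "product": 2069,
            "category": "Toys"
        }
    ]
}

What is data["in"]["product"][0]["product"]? "Gadget"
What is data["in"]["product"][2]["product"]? "Widget"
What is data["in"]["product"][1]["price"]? 226.96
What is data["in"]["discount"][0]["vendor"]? "FastShip"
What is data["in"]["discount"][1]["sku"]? "SKU-816"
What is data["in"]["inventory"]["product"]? "Component"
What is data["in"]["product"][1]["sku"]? "SKU-997"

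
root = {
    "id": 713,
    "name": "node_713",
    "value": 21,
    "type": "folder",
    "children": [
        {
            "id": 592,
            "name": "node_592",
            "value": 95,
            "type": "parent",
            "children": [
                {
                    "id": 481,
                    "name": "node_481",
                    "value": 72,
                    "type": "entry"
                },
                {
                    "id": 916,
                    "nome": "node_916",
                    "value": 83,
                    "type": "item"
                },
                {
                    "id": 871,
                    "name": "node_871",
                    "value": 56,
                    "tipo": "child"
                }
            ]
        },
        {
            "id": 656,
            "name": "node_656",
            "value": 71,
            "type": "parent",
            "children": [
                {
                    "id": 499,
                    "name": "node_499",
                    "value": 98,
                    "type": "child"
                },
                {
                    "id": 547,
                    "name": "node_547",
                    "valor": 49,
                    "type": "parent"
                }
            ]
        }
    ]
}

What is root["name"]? "node_713"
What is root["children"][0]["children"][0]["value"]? 72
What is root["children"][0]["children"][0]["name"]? "node_481"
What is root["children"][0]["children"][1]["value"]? 83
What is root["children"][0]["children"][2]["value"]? 56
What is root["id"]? 713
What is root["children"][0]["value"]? 95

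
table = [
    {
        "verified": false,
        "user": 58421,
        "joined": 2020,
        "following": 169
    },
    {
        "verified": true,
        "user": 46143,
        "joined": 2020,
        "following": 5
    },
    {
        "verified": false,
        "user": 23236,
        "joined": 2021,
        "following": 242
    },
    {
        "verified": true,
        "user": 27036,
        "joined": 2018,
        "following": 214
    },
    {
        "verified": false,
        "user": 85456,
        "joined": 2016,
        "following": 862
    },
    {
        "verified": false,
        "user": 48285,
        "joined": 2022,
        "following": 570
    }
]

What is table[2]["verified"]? False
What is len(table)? 6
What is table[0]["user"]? 58421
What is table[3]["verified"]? True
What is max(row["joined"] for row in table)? 2022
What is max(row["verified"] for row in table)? True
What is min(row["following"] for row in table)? 5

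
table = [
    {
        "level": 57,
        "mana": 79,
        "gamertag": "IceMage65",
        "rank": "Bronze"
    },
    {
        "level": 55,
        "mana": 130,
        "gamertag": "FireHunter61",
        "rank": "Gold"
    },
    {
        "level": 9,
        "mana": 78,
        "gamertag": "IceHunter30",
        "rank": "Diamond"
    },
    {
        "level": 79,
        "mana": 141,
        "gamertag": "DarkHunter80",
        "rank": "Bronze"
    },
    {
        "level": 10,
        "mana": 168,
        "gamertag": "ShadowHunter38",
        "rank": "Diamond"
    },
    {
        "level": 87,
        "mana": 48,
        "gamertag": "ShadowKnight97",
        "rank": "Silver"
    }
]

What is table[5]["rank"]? "Silver"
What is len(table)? 6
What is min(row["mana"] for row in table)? 48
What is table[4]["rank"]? "Diamond"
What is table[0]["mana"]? 79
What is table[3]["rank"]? "Bronze"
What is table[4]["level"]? 10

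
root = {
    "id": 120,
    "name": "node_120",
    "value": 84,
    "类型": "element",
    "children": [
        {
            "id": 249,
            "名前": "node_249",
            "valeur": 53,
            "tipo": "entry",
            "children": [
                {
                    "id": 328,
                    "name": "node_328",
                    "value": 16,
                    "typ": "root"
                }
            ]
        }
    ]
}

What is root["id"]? 120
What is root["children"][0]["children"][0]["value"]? 16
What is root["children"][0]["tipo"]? "entry"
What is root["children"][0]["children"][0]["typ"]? "root"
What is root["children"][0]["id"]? 249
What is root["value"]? 84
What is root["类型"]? "element"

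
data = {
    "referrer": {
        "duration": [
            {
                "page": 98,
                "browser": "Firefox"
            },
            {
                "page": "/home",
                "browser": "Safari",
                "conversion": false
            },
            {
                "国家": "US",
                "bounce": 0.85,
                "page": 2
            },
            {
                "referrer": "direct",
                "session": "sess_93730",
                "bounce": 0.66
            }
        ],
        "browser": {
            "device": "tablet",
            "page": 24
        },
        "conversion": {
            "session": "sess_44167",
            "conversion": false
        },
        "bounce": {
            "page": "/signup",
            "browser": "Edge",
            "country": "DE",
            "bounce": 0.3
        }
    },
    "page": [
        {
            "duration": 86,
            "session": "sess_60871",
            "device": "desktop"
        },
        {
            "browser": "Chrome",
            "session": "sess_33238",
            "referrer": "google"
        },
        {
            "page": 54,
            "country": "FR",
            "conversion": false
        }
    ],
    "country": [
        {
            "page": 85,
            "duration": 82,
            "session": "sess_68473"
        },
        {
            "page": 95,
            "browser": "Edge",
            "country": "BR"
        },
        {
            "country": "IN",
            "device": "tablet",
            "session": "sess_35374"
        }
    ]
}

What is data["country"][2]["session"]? "sess_35374"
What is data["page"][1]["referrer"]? "google"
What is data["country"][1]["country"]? "BR"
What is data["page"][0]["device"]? "desktop"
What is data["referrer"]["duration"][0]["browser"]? "Firefox"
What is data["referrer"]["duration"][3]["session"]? "sess_93730"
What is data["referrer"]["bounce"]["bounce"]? 0.3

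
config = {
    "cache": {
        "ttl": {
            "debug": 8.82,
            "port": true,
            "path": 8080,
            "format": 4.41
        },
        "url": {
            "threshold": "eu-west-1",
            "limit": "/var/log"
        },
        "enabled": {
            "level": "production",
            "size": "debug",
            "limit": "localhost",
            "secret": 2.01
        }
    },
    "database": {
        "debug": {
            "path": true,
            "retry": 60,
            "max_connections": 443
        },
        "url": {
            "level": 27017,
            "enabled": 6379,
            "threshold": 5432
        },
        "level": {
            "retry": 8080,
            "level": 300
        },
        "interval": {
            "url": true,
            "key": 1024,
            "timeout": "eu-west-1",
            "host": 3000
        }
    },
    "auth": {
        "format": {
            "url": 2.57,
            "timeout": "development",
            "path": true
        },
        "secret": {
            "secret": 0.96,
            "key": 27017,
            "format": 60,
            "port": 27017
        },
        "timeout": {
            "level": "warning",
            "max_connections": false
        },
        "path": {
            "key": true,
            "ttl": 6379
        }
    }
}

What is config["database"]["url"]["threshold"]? 5432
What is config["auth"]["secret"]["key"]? 27017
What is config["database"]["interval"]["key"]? 1024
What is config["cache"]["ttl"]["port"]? True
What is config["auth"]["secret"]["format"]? 60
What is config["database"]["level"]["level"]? 300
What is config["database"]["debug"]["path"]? True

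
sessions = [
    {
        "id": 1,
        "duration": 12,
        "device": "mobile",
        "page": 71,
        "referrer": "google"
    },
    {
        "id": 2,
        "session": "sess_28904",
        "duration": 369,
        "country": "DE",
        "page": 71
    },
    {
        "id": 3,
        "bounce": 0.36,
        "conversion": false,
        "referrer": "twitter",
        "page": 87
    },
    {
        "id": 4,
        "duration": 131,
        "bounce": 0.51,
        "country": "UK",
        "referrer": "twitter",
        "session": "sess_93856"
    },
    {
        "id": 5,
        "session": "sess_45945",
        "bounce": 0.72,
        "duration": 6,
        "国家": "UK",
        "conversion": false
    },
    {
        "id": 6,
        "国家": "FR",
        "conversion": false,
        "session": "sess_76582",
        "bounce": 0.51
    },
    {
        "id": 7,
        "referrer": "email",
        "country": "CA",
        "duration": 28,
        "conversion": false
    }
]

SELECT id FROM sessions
[1, 2, 3, 4, 5, 6, 7]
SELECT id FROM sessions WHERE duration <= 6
[5]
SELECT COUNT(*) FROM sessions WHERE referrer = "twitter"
2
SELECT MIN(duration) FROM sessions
6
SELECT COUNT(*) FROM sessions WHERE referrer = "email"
1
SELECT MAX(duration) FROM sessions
369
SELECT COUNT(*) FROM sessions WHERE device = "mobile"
1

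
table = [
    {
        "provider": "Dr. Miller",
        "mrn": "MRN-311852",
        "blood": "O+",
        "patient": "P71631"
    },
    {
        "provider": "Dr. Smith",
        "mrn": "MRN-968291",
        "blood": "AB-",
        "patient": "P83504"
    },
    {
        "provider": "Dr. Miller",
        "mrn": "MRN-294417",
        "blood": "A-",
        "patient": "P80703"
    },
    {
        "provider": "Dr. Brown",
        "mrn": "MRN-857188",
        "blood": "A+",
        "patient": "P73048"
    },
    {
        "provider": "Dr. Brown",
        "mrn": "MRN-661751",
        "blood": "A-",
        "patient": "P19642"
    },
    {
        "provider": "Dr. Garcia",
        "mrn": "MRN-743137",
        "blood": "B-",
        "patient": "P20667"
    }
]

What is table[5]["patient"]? "P20667"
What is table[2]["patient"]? "P80703"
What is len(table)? 6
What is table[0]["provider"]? "Dr. Miller"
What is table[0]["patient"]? "P71631"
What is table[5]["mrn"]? "MRN-743137"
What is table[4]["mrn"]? "MRN-661751"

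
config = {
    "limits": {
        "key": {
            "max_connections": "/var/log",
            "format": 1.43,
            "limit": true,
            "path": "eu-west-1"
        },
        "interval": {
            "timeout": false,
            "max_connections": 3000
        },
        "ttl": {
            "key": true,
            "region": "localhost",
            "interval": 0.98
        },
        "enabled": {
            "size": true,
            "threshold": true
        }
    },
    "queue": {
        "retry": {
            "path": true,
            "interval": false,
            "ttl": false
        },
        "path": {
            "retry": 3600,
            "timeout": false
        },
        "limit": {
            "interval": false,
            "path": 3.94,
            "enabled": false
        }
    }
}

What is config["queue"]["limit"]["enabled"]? False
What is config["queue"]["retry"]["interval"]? False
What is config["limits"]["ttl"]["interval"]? 0.98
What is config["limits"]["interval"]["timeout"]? False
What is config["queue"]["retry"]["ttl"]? False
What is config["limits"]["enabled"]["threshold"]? True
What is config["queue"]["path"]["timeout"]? False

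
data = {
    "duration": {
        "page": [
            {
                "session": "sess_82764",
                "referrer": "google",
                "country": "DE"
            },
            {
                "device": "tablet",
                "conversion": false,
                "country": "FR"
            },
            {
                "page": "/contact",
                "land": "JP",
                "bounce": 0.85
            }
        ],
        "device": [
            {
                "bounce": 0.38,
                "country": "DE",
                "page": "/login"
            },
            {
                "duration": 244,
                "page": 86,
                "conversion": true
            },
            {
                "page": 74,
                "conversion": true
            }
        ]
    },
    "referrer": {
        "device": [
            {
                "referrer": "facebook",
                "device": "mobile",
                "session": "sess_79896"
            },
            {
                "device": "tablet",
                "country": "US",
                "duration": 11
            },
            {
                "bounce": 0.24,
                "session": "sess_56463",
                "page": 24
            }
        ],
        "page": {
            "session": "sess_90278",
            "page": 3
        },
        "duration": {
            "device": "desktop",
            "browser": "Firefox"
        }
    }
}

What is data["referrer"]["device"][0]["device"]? "mobile"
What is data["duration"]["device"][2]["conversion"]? True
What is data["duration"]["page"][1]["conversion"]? False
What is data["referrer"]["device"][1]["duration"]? 11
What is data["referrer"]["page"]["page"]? 3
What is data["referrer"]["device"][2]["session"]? "sess_56463"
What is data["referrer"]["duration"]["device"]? "desktop"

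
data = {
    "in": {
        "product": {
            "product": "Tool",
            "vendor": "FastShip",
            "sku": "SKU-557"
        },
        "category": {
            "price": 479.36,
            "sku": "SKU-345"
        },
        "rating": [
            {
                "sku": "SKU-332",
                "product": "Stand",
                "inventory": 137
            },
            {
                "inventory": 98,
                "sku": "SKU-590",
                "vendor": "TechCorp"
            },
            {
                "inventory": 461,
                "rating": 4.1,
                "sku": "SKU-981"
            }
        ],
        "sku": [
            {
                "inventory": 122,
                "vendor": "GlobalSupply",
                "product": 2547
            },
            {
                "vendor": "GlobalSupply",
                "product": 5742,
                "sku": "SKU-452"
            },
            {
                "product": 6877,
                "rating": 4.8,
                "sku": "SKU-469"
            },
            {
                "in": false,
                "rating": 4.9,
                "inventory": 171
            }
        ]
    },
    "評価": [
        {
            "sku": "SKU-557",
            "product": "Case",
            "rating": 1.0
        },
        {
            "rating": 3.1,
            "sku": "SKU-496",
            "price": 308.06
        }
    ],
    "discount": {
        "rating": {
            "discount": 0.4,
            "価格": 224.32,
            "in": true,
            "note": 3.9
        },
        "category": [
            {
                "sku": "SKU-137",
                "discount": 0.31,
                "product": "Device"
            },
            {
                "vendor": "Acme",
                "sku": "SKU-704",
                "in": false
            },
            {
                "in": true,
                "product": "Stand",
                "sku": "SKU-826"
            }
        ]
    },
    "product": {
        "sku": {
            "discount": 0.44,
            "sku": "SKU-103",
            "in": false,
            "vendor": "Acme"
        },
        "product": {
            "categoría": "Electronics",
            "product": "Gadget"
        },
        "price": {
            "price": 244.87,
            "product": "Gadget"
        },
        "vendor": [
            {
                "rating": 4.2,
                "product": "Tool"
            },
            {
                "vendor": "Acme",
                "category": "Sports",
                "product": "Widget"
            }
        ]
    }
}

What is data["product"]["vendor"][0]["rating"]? 4.2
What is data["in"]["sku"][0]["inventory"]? 122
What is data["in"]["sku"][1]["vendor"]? "GlobalSupply"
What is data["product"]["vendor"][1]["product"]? "Widget"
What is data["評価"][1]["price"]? 308.06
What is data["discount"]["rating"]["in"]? True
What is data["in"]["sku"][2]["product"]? 6877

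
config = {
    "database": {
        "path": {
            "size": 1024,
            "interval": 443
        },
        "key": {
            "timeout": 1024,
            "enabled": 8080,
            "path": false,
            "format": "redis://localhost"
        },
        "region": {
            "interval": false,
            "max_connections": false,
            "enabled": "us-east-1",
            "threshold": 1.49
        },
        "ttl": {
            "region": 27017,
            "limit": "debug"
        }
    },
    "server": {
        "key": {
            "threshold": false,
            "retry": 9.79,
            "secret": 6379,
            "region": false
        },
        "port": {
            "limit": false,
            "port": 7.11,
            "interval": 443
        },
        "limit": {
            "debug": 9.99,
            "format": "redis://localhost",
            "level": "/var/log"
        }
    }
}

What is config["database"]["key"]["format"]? "redis://localhost"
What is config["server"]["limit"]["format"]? "redis://localhost"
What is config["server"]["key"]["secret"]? 6379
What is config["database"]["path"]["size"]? 1024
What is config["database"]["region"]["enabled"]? "us-east-1"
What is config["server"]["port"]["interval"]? 443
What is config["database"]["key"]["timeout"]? 1024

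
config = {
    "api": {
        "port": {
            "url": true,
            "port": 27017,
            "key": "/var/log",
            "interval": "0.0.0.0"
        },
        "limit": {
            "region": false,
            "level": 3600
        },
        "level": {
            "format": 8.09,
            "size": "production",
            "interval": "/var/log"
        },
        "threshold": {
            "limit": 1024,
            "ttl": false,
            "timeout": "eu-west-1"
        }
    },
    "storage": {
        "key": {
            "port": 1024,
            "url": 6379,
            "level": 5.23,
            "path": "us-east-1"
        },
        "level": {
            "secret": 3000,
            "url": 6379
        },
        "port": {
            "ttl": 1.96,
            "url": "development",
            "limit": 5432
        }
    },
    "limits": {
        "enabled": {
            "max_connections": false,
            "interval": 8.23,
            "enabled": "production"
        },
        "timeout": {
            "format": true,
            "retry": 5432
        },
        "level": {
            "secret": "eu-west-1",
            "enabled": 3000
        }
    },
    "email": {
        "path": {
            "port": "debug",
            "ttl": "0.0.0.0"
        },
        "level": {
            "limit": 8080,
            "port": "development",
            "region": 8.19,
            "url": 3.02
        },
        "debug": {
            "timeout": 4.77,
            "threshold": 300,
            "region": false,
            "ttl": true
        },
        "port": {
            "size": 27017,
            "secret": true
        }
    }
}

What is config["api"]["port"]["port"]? 27017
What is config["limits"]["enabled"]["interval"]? 8.23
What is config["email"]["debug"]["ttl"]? True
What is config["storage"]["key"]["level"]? 5.23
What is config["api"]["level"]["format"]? 8.09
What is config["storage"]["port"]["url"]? "development"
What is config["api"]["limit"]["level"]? 3600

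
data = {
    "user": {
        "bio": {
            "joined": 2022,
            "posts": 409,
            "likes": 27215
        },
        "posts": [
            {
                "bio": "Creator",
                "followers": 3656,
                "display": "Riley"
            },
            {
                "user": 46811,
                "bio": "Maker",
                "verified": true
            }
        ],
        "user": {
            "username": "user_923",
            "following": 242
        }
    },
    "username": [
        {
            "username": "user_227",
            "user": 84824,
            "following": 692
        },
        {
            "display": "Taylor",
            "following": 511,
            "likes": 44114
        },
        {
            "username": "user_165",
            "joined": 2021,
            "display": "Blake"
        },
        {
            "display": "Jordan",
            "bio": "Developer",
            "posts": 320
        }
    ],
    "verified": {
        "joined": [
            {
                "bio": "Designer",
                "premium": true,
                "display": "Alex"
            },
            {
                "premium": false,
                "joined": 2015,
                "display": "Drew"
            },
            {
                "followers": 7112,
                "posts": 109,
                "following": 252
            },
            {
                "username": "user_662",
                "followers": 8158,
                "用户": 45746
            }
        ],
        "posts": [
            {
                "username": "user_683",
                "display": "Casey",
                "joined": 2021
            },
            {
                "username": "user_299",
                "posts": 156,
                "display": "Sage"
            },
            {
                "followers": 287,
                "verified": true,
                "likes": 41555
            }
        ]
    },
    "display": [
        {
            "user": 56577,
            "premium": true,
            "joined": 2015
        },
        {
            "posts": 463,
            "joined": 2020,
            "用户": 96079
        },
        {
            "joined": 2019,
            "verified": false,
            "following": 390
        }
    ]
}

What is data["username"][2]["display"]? "Blake"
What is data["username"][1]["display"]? "Taylor"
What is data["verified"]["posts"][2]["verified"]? True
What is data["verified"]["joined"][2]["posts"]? 109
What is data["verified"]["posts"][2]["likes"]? 41555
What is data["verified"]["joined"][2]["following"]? 252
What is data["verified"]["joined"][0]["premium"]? True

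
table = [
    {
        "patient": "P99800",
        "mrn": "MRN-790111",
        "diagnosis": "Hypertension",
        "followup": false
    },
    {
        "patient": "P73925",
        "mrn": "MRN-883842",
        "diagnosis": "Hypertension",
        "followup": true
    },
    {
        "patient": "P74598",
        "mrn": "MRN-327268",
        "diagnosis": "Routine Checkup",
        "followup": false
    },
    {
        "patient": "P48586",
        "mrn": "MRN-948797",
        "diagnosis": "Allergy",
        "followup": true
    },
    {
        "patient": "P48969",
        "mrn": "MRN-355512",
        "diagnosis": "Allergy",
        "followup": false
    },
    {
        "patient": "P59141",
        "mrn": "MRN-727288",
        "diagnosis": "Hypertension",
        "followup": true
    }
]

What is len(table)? 6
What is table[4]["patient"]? "P48969"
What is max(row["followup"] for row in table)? True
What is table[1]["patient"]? "P73925"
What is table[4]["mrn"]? "MRN-355512"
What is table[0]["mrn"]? "MRN-790111"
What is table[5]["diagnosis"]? "Hypertension"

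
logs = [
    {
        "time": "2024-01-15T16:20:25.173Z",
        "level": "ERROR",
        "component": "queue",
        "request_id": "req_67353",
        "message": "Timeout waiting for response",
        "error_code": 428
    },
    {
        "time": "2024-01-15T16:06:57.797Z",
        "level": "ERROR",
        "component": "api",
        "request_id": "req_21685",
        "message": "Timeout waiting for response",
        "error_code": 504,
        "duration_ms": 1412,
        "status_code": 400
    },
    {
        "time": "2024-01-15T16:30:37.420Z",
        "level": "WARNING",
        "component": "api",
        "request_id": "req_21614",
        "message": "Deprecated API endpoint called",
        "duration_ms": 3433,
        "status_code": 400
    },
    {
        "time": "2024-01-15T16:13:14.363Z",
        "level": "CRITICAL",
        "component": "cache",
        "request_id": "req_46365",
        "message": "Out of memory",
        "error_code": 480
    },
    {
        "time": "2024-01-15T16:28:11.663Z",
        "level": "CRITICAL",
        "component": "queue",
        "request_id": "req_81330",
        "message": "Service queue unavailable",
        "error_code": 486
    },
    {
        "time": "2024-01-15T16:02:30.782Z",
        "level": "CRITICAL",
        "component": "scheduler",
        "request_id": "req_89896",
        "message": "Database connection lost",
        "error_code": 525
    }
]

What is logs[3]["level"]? "CRITICAL"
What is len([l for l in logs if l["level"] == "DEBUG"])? 0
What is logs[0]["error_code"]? 428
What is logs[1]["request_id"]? "req_21685"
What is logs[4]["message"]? "Service queue unavailable"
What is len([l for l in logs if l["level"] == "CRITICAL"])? 3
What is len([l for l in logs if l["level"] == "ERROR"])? 2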